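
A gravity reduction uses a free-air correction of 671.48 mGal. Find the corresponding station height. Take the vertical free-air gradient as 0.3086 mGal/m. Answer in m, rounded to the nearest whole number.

2176

h = 671.48 / 0.3086 = 2175.89 m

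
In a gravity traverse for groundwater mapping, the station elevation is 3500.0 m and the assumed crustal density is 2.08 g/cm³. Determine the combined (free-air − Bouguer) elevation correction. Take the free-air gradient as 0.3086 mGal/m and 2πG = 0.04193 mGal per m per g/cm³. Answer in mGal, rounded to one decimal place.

Combined gradient = 0.3086 − 0.04193 × 2.08 = 0.2213856 mGal/m
Combined elevation correction = 0.2213856 × 3500.0 = 774.8 mGal

774.8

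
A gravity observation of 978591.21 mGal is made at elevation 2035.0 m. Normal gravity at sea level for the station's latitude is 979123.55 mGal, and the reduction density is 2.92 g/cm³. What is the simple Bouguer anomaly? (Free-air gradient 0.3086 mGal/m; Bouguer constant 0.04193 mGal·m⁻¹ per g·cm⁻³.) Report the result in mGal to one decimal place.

Free-air correction = 0.3086 × 2035.0 = 628.00 mGal
Free-air anomaly = 978591.21 − 979123.55 + (628.00) = 95.66 mGal
Bouguer slab correction = 0.04193 × 2.92 × 2035.0 = 249.16 mGal
Simple Bouguer anomaly = 95.66 − (249.16) = -153.50 mGal

-153.5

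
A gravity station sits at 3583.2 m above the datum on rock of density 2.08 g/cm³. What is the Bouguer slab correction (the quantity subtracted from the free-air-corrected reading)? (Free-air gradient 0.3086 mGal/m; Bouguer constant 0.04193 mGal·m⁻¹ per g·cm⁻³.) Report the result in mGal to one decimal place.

312.5

Bouguer slab correction = 0.04193 × 2.08 × 3583.2 = 312.5 mGal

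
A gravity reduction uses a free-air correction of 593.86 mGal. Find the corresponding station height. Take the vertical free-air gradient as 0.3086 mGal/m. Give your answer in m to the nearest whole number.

h = 593.86 / 0.3086 = 1924.37 m

1924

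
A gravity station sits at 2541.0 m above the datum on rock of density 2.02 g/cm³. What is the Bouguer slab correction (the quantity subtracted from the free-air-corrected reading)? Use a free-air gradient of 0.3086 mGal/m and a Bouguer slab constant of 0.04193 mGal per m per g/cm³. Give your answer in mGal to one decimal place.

Bouguer slab correction = 0.04193 × 2.02 × 2541.0 = 215.2 mGal

215.2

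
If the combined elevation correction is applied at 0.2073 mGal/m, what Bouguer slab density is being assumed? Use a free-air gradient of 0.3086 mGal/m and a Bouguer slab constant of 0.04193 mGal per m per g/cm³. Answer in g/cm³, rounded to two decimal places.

0.2073 = 0.3086 − 0.04193 × ρ
ρ = (0.3086 − 0.2073) / 0.04193 = 2.42 g/cm³

2.42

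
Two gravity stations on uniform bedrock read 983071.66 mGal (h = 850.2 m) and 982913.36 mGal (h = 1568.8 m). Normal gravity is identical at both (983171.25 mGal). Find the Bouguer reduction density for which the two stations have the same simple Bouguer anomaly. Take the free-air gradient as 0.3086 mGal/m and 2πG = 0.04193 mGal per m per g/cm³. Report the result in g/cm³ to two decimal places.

2.11

Δg_obs = 982913.36 − 983071.66 = -158.30 mGal over Δh = 1568.8 − 850.2 = 718.6 m
Equal Bouguer anomalies ⇒ Δg_obs + (0.3086 − 0.04193ρ)·Δh = 0
0.3086 − 0.04193ρ = −Δg_obs/Δh = 0.22029
ρ = (0.3086 − 0.22029) / 0.04193 = 2.11 g/cm³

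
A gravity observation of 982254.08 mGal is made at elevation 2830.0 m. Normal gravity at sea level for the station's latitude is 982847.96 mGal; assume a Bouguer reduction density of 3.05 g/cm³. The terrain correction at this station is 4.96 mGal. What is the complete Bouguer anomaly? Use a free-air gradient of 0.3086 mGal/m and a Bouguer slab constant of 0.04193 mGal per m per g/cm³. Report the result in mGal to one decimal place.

-77.5

Free-air correction = 0.3086 × 2830.0 = 873.34 mGal
Free-air anomaly = 982254.08 − 982847.96 + (873.34) = 279.46 mGal
Bouguer slab correction = 0.04193 × 3.05 × 2830.0 = 361.92 mGal
Simple Bouguer anomaly = 279.46 − (361.92) = -82.46 mGal
Complete Bouguer anomaly = -82.46 + 4.96 = -77.50 mGal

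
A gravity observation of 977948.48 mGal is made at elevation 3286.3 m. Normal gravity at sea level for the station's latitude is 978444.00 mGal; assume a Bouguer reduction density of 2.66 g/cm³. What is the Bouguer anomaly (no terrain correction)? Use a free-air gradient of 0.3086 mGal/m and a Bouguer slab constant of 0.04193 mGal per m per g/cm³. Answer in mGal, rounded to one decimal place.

Free-air correction = 0.3086 × 3286.3 = 1014.15 mGal
Free-air anomaly = 977948.48 − 978444.00 + (1014.15) = 518.63 mGal
Bouguer slab correction = 0.04193 × 2.66 × 3286.3 = 366.53 mGal
Simple Bouguer anomaly = 518.63 − (366.53) = 152.10 mGal

152.1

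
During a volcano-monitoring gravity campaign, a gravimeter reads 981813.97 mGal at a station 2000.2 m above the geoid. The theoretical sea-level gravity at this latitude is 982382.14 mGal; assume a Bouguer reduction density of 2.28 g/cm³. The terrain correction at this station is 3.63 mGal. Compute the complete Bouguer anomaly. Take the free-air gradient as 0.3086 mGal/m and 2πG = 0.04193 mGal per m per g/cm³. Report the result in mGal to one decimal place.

Free-air correction = 0.3086 × 2000.2 = 617.26 mGal
Free-air anomaly = 981813.97 − 982382.14 + (617.26) = 49.09 mGal
Bouguer slab correction = 0.04193 × 2.28 × 2000.2 = 191.22 mGal
Simple Bouguer anomaly = 49.09 − (191.22) = -142.13 mGal
Complete Bouguer anomaly = -142.13 + 3.63 = -138.50 mGal

-138.5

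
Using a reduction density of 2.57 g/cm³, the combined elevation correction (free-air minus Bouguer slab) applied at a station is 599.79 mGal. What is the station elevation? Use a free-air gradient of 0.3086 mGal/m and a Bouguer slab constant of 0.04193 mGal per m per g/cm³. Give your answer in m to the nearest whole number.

2986

Combined gradient = 0.3086 − 0.04193 × 2.57 = 0.2008399 mGal/m
h = 599.79 / 0.2008399 = 2986.41 m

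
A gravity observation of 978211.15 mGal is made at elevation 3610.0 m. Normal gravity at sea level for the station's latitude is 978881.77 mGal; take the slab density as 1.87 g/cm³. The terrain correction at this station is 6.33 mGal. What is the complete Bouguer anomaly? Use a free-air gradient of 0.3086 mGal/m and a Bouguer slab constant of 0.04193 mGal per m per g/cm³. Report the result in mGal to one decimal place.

Free-air correction = 0.3086 × 3610.0 = 1114.05 mGal
Free-air anomaly = 978211.15 − 978881.77 + (1114.05) = 443.43 mGal
Bouguer slab correction = 0.04193 × 1.87 × 3610.0 = 283.06 mGal
Simple Bouguer anomaly = 443.43 − (283.06) = 160.37 mGal
Complete Bouguer anomaly = 160.37 + 6.33 = 166.70 mGal

166.7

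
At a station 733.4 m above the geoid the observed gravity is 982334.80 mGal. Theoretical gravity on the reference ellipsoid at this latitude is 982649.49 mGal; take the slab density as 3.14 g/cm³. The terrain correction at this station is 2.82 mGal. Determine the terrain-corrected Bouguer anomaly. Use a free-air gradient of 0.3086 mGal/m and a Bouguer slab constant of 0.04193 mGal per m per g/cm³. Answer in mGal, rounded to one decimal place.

-182.1

Free-air correction = 0.3086 × 733.4 = 226.33 mGal
Free-air anomaly = 982334.80 − 982649.49 + (226.33) = -88.36 mGal
Bouguer slab correction = 0.04193 × 3.14 × 733.4 = 96.56 mGal
Simple Bouguer anomaly = -88.36 − (96.56) = -184.92 mGal
Complete Bouguer anomaly = -184.92 + 2.82 = -182.10 mGal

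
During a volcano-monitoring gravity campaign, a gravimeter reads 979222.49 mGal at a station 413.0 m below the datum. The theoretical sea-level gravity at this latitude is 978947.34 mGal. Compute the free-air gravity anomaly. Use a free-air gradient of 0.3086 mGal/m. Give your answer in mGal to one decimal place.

Free-air correction = 0.3086 × -413.0 = -127.45 mGal
Free-air anomaly = 979222.49 − 978947.34 + (-127.45) = 147.70 mGal

147.7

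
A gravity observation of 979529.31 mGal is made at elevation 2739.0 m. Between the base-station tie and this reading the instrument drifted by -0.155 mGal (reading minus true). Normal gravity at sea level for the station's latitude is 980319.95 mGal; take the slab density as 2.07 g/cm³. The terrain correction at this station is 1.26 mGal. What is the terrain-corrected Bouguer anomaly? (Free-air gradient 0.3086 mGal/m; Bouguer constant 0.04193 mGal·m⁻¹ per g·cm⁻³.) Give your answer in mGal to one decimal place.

Drift-corrected reading = 979529.31 − (-0.155) = 979529.465 mGal
Free-air correction = 0.3086 × 2739.0 = 845.26 mGal
Free-air anomaly = 979529.465 − 980319.95 + (845.26) = 54.775 mGal
Bouguer slab correction = 0.04193 × 2.07 × 2739.0 = 237.73 mGal
Simple Bouguer anomaly = 54.775 − (237.73) = -182.955 mGal
Complete Bouguer anomaly = -182.955 + 1.26 = -181.695 mGal

-181.7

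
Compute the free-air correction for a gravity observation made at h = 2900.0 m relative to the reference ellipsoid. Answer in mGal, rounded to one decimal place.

Free-air correction = 0.3086 × 2900.0 = 894.9 mGal

894.9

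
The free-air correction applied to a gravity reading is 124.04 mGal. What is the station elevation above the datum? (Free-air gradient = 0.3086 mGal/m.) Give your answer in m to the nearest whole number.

h = 124.04 / 0.3086 = 401.94 m

402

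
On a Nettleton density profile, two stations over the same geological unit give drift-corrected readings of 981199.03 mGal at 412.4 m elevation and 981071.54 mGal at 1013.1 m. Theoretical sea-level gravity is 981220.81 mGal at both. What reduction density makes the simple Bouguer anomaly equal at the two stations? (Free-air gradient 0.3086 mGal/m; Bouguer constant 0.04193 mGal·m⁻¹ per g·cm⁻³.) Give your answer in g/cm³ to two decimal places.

2.30

Δg_obs = 981071.54 − 981199.03 = -127.49 mGal over Δh = 1013.1 − 412.4 = 600.7 m
Equal Bouguer anomalies ⇒ Δg_obs + (0.3086 − 0.04193ρ)·Δh = 0
0.3086 − 0.04193ρ = −Δg_obs/Δh = 0.21224
ρ = (0.3086 − 0.21224) / 0.04193 = 2.30 g/cm³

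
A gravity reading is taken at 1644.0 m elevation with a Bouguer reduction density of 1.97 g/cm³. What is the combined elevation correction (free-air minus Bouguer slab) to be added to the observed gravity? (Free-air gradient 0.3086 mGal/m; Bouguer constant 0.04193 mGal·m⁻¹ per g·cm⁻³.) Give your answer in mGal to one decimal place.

Combined gradient = 0.3086 − 0.04193 × 1.97 = 0.2259979 mGal/m
Combined elevation correction = 0.2259979 × 1644.0 = 371.5 mGal

371.5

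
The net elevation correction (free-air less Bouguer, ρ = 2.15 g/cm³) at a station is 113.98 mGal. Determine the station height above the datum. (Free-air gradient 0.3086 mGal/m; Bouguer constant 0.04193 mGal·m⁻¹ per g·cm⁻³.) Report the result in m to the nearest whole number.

522

Combined gradient = 0.3086 − 0.04193 × 2.15 = 0.2184505 mGal/m
h = 113.98 / 0.2184505 = 521.77 m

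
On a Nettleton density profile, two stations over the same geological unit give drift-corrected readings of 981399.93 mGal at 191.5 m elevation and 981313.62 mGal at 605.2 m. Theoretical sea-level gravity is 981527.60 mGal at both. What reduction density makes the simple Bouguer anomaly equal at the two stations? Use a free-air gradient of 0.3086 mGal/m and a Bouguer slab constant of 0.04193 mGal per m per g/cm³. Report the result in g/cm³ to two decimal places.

Δg_obs = 981313.62 − 981399.93 = -86.31 mGal over Δh = 605.2 − 191.5 = 413.7 m
Equal Bouguer anomalies ⇒ Δg_obs + (0.3086 − 0.04193ρ)·Δh = 0
0.3086 − 0.04193ρ = −Δg_obs/Δh = 0.20863
ρ = (0.3086 − 0.20863) / 0.04193 = 2.38 g/cm³

2.38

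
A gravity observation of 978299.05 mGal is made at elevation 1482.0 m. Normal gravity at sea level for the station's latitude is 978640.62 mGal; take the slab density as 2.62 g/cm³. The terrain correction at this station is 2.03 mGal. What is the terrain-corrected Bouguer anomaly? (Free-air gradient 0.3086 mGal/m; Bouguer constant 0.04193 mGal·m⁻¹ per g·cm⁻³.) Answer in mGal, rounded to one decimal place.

-45.0

Free-air correction = 0.3086 × 1482.0 = 457.35 mGal
Free-air anomaly = 978299.05 − 978640.62 + (457.35) = 115.78 mGal
Bouguer slab correction = 0.04193 × 2.62 × 1482.0 = 162.81 mGal
Simple Bouguer anomaly = 115.78 − (162.81) = -47.03 mGal
Complete Bouguer anomaly = -47.03 + 2.03 = -45.00 mGal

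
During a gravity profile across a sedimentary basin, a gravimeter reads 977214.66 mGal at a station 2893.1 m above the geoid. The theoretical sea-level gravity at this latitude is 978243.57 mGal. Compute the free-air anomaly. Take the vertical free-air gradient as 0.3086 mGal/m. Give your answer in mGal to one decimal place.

-136.1

Free-air correction = 0.3086 × 2893.1 = 892.81 mGal
Free-air anomaly = 977214.66 − 978243.57 + (892.81) = -136.10 mGal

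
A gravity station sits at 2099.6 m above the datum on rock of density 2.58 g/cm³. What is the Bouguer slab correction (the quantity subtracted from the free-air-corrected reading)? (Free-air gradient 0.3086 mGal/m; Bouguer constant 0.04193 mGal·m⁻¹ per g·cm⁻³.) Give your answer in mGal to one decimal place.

227.1

Bouguer slab correction = 0.04193 × 2.58 × 2099.6 = 227.1 mGal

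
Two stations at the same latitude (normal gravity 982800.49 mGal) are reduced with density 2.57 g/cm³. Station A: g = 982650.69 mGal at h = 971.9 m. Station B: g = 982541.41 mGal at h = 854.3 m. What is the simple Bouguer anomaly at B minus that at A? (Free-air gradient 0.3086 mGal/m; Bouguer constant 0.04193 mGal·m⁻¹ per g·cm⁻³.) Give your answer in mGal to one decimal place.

Δg_SB(A) = 982650.69 − 982800.49 + 0.3086×971.9 − 0.04193×2.57×971.9 = 45.40 mGal
Δg_SB(B) = 982541.41 − 982800.49 + 0.3086×854.3 − 0.04193×2.57×854.3 = -87.50 mGal
Difference = -87.50 − (45.40) = -132.90 mGal

-132.9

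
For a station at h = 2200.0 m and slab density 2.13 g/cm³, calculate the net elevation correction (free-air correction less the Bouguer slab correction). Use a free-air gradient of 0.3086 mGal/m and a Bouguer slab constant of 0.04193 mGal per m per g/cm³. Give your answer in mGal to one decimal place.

Combined gradient = 0.3086 − 0.04193 × 2.13 = 0.2192891 mGal/m
Combined elevation correction = 0.2192891 × 2200.0 = 482.4 mGal

482.4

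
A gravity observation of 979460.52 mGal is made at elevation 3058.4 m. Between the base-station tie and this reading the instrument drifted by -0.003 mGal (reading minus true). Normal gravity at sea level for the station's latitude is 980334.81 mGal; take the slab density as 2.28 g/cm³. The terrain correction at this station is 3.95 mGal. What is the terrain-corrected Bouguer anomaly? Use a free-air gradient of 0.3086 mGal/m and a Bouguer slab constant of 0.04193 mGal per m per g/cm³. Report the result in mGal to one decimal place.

-218.9

Drift-corrected reading = 979460.52 − (-0.003) = 979460.523 mGal
Free-air correction = 0.3086 × 3058.4 = 943.82 mGal
Free-air anomaly = 979460.523 − 980334.81 + (943.82) = 69.533 mGal
Bouguer slab correction = 0.04193 × 2.28 × 3058.4 = 292.38 mGal
Simple Bouguer anomaly = 69.533 − (292.38) = -222.847 mGal
Complete Bouguer anomaly = -222.847 + 3.95 = -218.897 mGal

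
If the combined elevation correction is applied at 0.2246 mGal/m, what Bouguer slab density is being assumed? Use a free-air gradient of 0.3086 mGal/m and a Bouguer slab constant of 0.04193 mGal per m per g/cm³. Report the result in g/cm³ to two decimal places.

2.00

0.2246 = 0.3086 − 0.04193 × ρ
ρ = (0.3086 − 0.2246) / 0.04193 = 2.00 g/cm³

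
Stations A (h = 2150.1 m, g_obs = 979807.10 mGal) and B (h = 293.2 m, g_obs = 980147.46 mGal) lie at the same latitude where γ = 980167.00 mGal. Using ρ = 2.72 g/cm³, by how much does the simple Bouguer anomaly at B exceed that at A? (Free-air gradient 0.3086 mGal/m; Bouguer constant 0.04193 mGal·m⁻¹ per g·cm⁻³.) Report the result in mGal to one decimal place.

-20.9

Δg_SB(A) = 979807.10 − 980167.00 + 0.3086×2150.1 − 0.04193×2.72×2150.1 = 58.40 mGal
Δg_SB(B) = 980147.46 − 980167.00 + 0.3086×293.2 − 0.04193×2.72×293.2 = 37.50 mGal
Difference = 37.50 − (58.40) = -20.90 mGal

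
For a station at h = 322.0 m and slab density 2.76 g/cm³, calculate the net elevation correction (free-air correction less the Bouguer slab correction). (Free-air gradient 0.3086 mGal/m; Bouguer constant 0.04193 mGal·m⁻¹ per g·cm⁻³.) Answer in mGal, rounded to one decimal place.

Combined gradient = 0.3086 − 0.04193 × 2.76 = 0.1928732 mGal/m
Combined elevation correction = 0.1928732 × 322.0 = 62.1 mGal

62.1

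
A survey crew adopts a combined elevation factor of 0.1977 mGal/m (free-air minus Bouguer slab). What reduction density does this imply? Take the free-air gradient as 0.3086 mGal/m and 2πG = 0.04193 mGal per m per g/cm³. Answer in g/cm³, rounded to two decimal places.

0.1977 = 0.3086 − 0.04193 × ρ
ρ = (0.3086 − 0.1977) / 0.04193 = 2.64 g/cm³

2.64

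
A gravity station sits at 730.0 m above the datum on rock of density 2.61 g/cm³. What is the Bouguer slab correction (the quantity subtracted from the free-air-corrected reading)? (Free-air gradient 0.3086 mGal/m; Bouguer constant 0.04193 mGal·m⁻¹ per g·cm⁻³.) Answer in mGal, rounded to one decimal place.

Bouguer slab correction = 0.04193 × 2.61 × 730.0 = 79.9 mGal

79.9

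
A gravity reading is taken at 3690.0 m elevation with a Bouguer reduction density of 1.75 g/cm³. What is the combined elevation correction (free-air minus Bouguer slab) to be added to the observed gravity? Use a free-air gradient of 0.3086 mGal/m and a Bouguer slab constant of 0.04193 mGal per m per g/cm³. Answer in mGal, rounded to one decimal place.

868.0

Combined gradient = 0.3086 − 0.04193 × 1.75 = 0.2352225 mGal/m
Combined elevation correction = 0.2352225 × 3690.0 = 868.0 mGal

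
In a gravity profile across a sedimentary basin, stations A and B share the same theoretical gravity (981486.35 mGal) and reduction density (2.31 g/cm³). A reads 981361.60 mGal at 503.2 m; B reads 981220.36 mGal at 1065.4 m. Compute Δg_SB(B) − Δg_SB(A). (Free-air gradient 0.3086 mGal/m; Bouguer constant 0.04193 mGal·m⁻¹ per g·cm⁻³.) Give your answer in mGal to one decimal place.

-22.2

Δg_SB(A) = 981361.60 − 981486.35 + 0.3086×503.2 − 0.04193×2.31×503.2 = -18.20 mGal
Δg_SB(B) = 981220.36 − 981486.35 + 0.3086×1065.4 − 0.04193×2.31×1065.4 = -40.40 mGal
Difference = -40.40 − (-18.20) = -22.20 mGal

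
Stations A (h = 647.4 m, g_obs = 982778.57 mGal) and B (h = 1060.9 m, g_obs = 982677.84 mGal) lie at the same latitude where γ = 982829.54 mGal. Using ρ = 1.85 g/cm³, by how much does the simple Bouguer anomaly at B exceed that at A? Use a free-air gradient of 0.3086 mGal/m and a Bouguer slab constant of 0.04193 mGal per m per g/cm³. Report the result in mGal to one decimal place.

Δg_SB(A) = 982778.57 − 982829.54 + 0.3086×647.4 − 0.04193×1.85×647.4 = 98.60 mGal
Δg_SB(B) = 982677.84 − 982829.54 + 0.3086×1060.9 − 0.04193×1.85×1060.9 = 93.40 mGal
Difference = 93.40 − (98.60) = -5.20 mGal

-5.2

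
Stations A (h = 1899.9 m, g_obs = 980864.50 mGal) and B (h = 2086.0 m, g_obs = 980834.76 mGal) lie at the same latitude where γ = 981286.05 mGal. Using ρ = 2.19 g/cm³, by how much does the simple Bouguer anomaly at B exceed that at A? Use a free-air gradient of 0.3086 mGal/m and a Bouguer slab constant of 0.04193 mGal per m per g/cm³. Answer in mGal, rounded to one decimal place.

10.6

Δg_SB(A) = 980864.50 − 981286.05 + 0.3086×1899.9 − 0.04193×2.19×1899.9 = -9.70 mGal
Δg_SB(B) = 980834.76 − 981286.05 + 0.3086×2086.0 − 0.04193×2.19×2086.0 = 0.90 mGal
Difference = 0.90 − (-9.70) = 10.60 mGal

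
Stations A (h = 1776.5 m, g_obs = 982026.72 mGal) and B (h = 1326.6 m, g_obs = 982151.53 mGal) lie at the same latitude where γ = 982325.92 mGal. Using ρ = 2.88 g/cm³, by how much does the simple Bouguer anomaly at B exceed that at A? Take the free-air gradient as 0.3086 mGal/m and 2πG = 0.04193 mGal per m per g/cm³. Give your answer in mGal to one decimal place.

40.3

Δg_SB(A) = 982026.72 − 982325.92 + 0.3086×1776.5 − 0.04193×2.88×1776.5 = 34.50 mGal
Δg_SB(B) = 982151.53 − 982325.92 + 0.3086×1326.6 − 0.04193×2.88×1326.6 = 74.80 mGal
Difference = 74.80 − (34.50) = 40.30 mGal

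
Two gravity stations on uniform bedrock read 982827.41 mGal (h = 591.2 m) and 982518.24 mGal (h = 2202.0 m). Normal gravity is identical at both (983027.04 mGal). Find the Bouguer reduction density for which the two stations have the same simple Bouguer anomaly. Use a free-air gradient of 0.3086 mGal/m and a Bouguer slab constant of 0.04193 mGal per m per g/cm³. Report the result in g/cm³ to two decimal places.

Δg_obs = 982518.24 − 982827.41 = -309.17 mGal over Δh = 2202.0 − 591.2 = 1610.8 m
Equal Bouguer anomalies ⇒ Δg_obs + (0.3086 − 0.04193ρ)·Δh = 0
0.3086 − 0.04193ρ = −Δg_obs/Δh = 0.19194
ρ = (0.3086 − 0.19194) / 0.04193 = 2.78 g/cm³

2.78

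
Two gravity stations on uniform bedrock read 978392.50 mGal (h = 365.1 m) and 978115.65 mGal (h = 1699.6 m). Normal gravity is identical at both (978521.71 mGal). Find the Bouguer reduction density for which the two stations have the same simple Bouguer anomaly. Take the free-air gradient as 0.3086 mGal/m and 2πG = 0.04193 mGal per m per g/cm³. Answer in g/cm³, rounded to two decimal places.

Δg_obs = 978115.65 − 978392.50 = -276.85 mGal over Δh = 1699.6 − 365.1 = 1334.5 m
Equal Bouguer anomalies ⇒ Δg_obs + (0.3086 − 0.04193ρ)·Δh = 0
0.3086 − 0.04193ρ = −Δg_obs/Δh = 0.20746
ρ = (0.3086 − 0.20746) / 0.04193 = 2.41 g/cm³

2.41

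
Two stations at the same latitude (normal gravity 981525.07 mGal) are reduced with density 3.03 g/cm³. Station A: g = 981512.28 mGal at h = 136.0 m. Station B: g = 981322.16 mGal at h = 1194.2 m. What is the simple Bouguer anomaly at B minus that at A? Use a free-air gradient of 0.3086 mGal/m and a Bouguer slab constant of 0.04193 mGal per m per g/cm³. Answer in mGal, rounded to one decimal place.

2.0

Δg_SB(A) = 981512.28 − 981525.07 + 0.3086×136.0 − 0.04193×3.03×136.0 = 11.90 mGal
Δg_SB(B) = 981322.16 − 981525.07 + 0.3086×1194.2 − 0.04193×3.03×1194.2 = 13.90 mGal
Difference = 13.90 − (11.90) = 2.00 mGal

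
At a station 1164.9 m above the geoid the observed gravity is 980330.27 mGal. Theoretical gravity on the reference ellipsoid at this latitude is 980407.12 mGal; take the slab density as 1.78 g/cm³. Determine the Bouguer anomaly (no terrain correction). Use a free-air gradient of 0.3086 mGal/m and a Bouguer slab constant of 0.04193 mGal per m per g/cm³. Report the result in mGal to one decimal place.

Free-air correction = 0.3086 × 1164.9 = 359.49 mGal
Free-air anomaly = 980330.27 − 980407.12 + (359.49) = 282.64 mGal
Bouguer slab correction = 0.04193 × 1.78 × 1164.9 = 86.94 mGal
Simple Bouguer anomaly = 282.64 − (86.94) = 195.70 mGal

195.7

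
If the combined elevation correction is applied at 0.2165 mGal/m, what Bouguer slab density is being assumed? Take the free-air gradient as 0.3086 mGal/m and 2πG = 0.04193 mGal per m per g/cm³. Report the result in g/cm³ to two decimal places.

0.2165 = 0.3086 − 0.04193 × ρ
ρ = (0.3086 − 0.2165) / 0.04193 = 2.20 g/cm³

2.20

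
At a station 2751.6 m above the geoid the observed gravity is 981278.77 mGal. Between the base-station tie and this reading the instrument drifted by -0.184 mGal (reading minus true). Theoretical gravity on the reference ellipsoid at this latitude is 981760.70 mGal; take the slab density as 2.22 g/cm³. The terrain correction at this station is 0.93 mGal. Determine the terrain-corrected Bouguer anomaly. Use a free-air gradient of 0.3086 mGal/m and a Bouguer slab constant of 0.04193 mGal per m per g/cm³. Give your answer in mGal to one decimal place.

Drift-corrected reading = 981278.77 − (-0.184) = 981278.954 mGal
Free-air correction = 0.3086 × 2751.6 = 849.14 mGal
Free-air anomaly = 981278.954 − 981760.70 + (849.14) = 367.394 mGal
Bouguer slab correction = 0.04193 × 2.22 × 2751.6 = 256.13 mGal
Simple Bouguer anomaly = 367.394 − (256.13) = 111.264 mGal
Complete Bouguer anomaly = 111.264 + 0.93 = 112.194 mGal

112.2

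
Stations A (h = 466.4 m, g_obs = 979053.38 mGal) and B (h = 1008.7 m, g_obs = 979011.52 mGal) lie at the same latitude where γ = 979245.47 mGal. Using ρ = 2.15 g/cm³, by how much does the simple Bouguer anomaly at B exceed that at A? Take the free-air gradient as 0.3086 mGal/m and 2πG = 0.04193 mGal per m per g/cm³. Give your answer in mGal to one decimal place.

76.6

Δg_SB(A) = 979053.38 − 979245.47 + 0.3086×466.4 − 0.04193×2.15×466.4 = -90.20 mGal
Δg_SB(B) = 979011.52 − 979245.47 + 0.3086×1008.7 − 0.04193×2.15×1008.7 = -13.60 mGal
Difference = -13.60 − (-90.20) = 76.60 mGal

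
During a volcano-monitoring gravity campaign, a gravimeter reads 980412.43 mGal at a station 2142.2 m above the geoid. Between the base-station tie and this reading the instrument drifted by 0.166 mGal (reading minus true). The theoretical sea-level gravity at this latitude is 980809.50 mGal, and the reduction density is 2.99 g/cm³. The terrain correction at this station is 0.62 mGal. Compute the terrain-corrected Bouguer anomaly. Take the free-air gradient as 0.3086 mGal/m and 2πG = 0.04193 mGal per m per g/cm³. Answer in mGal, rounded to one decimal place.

Drift-corrected reading = 980412.43 − (0.166) = 980412.264 mGal
Free-air correction = 0.3086 × 2142.2 = 661.08 mGal
Free-air anomaly = 980412.264 − 980809.50 + (661.08) = 263.844 mGal
Bouguer slab correction = 0.04193 × 2.99 × 2142.2 = 268.57 mGal
Simple Bouguer anomaly = 263.844 − (268.57) = -4.726 mGal
Complete Bouguer anomaly = -4.726 + 0.62 = -4.106 mGal

-4.1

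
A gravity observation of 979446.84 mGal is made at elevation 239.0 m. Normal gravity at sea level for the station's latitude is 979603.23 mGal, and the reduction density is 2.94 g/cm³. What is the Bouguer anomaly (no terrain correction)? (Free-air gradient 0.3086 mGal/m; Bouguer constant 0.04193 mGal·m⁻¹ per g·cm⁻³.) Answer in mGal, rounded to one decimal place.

Free-air correction = 0.3086 × 239.0 = 73.76 mGal
Free-air anomaly = 979446.84 − 979603.23 + (73.76) = -82.63 mGal
Bouguer slab correction = 0.04193 × 2.94 × 239.0 = 29.46 mGal
Simple Bouguer anomaly = -82.63 − (29.46) = -112.09 mGal

-112.1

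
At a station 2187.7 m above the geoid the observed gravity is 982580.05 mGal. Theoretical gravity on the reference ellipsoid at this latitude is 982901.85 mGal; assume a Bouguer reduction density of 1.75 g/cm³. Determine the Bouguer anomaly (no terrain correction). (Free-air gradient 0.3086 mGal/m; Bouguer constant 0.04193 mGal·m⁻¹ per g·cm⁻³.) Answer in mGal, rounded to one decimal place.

192.8

Free-air correction = 0.3086 × 2187.7 = 675.12 mGal
Free-air anomaly = 982580.05 − 982901.85 + (675.12) = 353.32 mGal
Bouguer slab correction = 0.04193 × 1.75 × 2187.7 = 160.53 mGal
Simple Bouguer anomaly = 353.32 − (160.53) = 192.79 mGal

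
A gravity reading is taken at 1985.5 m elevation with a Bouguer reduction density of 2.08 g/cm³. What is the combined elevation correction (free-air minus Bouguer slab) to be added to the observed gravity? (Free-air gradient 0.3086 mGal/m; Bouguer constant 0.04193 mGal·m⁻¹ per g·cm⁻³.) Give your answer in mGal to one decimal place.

Combined gradient = 0.3086 − 0.04193 × 2.08 = 0.2213856 mGal/m
Combined elevation correction = 0.2213856 × 1985.5 = 439.6 mGal

439.6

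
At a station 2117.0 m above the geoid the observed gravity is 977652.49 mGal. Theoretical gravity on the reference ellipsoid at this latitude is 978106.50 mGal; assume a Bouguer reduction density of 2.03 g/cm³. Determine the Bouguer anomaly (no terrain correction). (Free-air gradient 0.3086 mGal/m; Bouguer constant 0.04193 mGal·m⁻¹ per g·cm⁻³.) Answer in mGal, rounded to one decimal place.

19.1

Free-air correction = 0.3086 × 2117.0 = 653.31 mGal
Free-air anomaly = 977652.49 − 978106.50 + (653.31) = 199.30 mGal
Bouguer slab correction = 0.04193 × 2.03 × 2117.0 = 180.19 mGal
Simple Bouguer anomaly = 199.30 − (180.19) = 19.11 mGal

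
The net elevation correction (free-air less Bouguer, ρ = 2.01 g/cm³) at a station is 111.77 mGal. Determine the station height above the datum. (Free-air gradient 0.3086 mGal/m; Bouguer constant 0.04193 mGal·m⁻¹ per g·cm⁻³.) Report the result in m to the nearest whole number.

Combined gradient = 0.3086 − 0.04193 × 2.01 = 0.2243207 mGal/m
h = 111.77 / 0.2243207 = 498.26 m

498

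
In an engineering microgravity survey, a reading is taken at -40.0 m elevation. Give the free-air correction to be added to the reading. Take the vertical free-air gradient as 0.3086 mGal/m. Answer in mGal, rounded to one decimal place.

Free-air correction = 0.3086 × -40.0 = -12.3 mGal

-12.3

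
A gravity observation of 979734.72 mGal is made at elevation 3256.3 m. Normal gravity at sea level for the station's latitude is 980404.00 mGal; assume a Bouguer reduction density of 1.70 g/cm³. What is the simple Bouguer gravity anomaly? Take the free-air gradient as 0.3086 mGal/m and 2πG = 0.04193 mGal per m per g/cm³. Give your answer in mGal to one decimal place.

Free-air correction = 0.3086 × 3256.3 = 1004.89 mGal
Free-air anomaly = 979734.72 − 980404.00 + (1004.89) = 335.61 mGal
Bouguer slab correction = 0.04193 × 1.70 × 3256.3 = 232.11 mGal
Simple Bouguer anomaly = 335.61 − (232.11) = 103.50 mGal

103.5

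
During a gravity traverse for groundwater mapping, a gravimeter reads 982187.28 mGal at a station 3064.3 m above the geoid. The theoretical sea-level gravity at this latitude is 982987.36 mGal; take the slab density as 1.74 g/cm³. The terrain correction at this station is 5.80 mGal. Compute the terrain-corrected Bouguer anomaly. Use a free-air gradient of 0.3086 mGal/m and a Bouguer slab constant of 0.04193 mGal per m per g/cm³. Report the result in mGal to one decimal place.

Free-air correction = 0.3086 × 3064.3 = 945.64 mGal
Free-air anomaly = 982187.28 − 982987.36 + (945.64) = 145.56 mGal
Bouguer slab correction = 0.04193 × 1.74 × 3064.3 = 223.57 mGal
Simple Bouguer anomaly = 145.56 − (223.57) = -78.01 mGal
Complete Bouguer anomaly = -78.01 + 5.80 = -72.21 mGal

-72.2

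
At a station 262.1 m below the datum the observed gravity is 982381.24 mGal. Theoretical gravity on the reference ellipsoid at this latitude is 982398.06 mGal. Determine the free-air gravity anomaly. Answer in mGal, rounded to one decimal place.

-97.7

Free-air correction = 0.3086 × -262.1 = -80.88 mGal
Free-air anomaly = 982381.24 − 982398.06 + (-80.88) = -97.70 mGal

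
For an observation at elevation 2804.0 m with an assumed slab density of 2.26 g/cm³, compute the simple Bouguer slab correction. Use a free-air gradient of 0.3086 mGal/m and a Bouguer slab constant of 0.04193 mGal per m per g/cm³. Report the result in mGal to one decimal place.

Bouguer slab correction = 0.04193 × 2.26 × 2804.0 = 265.7 mGal

265.7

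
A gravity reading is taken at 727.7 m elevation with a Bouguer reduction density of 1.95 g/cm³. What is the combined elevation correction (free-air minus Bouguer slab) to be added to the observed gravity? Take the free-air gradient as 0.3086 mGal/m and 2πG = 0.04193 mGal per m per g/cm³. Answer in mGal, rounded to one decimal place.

Combined gradient = 0.3086 − 0.04193 × 1.95 = 0.2268365 mGal/m
Combined elevation correction = 0.2268365 × 727.7 = 165.1 mGal

165.1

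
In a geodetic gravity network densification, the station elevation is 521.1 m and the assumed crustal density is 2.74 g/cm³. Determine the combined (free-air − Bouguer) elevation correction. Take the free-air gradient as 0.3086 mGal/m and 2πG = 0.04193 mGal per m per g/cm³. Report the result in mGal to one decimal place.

100.9

Combined gradient = 0.3086 − 0.04193 × 2.74 = 0.1937118 mGal/m
Combined elevation correction = 0.1937118 × 521.1 = 100.9 mGal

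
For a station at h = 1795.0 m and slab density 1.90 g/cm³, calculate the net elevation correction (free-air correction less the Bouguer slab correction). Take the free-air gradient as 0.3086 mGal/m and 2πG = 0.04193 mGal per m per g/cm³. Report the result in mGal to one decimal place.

Combined gradient = 0.3086 − 0.04193 × 1.90 = 0.2289330 mGal/m
Combined elevation correction = 0.2289330 × 1795.0 = 410.9 mGal

410.9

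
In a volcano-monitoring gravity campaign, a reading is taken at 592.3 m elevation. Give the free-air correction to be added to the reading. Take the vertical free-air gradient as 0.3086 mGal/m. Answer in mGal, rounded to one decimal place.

Free-air correction = 0.3086 × 592.3 = 182.8 mGal

182.8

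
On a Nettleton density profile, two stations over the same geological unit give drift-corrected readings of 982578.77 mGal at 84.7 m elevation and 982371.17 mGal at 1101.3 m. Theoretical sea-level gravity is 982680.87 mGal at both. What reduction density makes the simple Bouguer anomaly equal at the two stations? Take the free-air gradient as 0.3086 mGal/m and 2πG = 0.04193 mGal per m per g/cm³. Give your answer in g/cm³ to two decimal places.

2.49

Δg_obs = 982371.17 − 982578.77 = -207.60 mGal over Δh = 1101.3 − 84.7 = 1016.6 m
Equal Bouguer anomalies ⇒ Δg_obs + (0.3086 − 0.04193ρ)·Δh = 0
0.3086 − 0.04193ρ = −Δg_obs/Δh = 0.20421
ρ = (0.3086 − 0.20421) / 0.04193 = 2.49 g/cm³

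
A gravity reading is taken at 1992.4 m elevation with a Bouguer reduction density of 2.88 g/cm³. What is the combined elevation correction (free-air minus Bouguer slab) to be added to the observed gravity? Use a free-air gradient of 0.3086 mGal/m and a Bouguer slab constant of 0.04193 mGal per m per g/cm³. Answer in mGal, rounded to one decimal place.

374.3

Combined gradient = 0.3086 − 0.04193 × 2.88 = 0.1878416 mGal/m
Combined elevation correction = 0.1878416 × 1992.4 = 374.3 mGal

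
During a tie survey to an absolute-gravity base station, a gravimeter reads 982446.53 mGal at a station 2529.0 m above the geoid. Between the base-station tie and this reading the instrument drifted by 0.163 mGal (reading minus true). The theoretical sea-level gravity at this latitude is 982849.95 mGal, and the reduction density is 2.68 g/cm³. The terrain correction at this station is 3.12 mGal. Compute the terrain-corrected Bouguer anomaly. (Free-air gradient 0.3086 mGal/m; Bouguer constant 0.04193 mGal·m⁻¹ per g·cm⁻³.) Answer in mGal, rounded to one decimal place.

Drift-corrected reading = 982446.53 − (0.163) = 982446.367 mGal
Free-air correction = 0.3086 × 2529.0 = 780.45 mGal
Free-air anomaly = 982446.367 − 982849.95 + (780.45) = 376.867 mGal
Bouguer slab correction = 0.04193 × 2.68 × 2529.0 = 284.19 mGal
Simple Bouguer anomaly = 376.867 − (284.19) = 92.677 mGal
Complete Bouguer anomaly = 92.677 + 3.12 = 95.797 mGal

95.8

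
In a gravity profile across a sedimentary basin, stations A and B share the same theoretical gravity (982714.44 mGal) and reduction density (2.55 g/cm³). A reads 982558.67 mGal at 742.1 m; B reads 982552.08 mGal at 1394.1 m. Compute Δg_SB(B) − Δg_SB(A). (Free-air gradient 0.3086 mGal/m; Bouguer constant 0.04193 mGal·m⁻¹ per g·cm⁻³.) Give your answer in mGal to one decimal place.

Δg_SB(A) = 982558.67 − 982714.44 + 0.3086×742.1 − 0.04193×2.55×742.1 = -6.10 mGal
Δg_SB(B) = 982552.08 − 982714.44 + 0.3086×1394.1 − 0.04193×2.55×1394.1 = 118.80 mGal
Difference = 118.80 − (-6.10) = 124.90 mGal

124.9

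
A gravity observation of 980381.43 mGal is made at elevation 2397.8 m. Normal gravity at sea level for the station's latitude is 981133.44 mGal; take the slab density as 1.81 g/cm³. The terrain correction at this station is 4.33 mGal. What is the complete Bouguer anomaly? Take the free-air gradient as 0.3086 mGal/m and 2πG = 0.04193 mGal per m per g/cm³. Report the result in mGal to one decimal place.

Free-air correction = 0.3086 × 2397.8 = 739.96 mGal
Free-air anomaly = 980381.43 − 981133.44 + (739.96) = -12.05 mGal
Bouguer slab correction = 0.04193 × 1.81 × 2397.8 = 181.98 mGal
Simple Bouguer anomaly = -12.05 − (181.98) = -194.03 mGal
Complete Bouguer anomaly = -194.03 + 4.33 = -189.70 mGal

-189.7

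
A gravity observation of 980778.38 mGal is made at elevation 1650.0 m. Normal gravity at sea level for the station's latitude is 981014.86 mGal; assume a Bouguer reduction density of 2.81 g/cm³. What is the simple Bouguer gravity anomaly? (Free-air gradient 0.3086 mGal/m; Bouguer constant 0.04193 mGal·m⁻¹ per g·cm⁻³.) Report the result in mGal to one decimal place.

78.3

Free-air correction = 0.3086 × 1650.0 = 509.19 mGal
Free-air anomaly = 980778.38 − 981014.86 + (509.19) = 272.71 mGal
Bouguer slab correction = 0.04193 × 2.81 × 1650.0 = 194.41 mGal
Simple Bouguer anomaly = 272.71 − (194.41) = 78.30 mGal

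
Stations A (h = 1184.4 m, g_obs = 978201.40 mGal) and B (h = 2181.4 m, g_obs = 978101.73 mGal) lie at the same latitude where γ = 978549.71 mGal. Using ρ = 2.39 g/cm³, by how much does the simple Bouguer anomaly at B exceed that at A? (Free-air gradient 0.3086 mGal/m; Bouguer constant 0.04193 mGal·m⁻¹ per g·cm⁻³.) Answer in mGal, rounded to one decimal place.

108.1

Δg_SB(A) = 978201.40 − 978549.71 + 0.3086×1184.4 − 0.04193×2.39×1184.4 = -101.50 mGal
Δg_SB(B) = 978101.73 − 978549.71 + 0.3086×2181.4 − 0.04193×2.39×2181.4 = 6.60 mGal
Difference = 6.60 − (-101.50) = 108.10 mGal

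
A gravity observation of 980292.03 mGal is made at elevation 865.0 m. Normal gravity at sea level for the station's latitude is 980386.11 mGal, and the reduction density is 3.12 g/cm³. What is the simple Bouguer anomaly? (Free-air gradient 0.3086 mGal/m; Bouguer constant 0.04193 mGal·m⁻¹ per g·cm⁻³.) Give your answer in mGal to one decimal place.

59.7

Free-air correction = 0.3086 × 865.0 = 266.94 mGal
Free-air anomaly = 980292.03 − 980386.11 + (266.94) = 172.86 mGal
Bouguer slab correction = 0.04193 × 3.12 × 865.0 = 113.16 mGal
Simple Bouguer anomaly = 172.86 − (113.16) = 59.70 mGal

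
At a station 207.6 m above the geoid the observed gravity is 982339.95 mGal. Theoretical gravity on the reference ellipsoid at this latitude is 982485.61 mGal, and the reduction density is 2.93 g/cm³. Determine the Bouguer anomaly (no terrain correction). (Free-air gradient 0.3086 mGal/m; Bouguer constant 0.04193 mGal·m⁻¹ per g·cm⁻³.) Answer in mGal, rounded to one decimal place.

-107.1

Free-air correction = 0.3086 × 207.6 = 64.07 mGal
Free-air anomaly = 982339.95 − 982485.61 + (64.07) = -81.59 mGal
Bouguer slab correction = 0.04193 × 2.93 × 207.6 = 25.50 mGal
Simple Bouguer anomaly = -81.59 − (25.50) = -107.09 mGal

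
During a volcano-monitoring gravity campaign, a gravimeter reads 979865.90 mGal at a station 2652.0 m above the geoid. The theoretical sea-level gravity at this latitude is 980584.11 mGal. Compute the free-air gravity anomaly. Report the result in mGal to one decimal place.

100.2

Free-air correction = 0.3086 × 2652.0 = 818.41 mGal
Free-air anomaly = 979865.90 − 980584.11 + (818.41) = 100.20 mGal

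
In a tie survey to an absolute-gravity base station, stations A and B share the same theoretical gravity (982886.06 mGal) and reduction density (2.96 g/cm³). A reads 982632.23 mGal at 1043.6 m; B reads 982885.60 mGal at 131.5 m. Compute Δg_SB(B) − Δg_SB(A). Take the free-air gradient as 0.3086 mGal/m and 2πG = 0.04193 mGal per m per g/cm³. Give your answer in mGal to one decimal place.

85.1

Δg_SB(A) = 982632.23 − 982886.06 + 0.3086×1043.6 − 0.04193×2.96×1043.6 = -61.30 mGal
Δg_SB(B) = 982885.60 − 982886.06 + 0.3086×131.5 − 0.04193×2.96×131.5 = 23.80 mGal
Difference = 23.80 − (-61.30) = 85.10 mGal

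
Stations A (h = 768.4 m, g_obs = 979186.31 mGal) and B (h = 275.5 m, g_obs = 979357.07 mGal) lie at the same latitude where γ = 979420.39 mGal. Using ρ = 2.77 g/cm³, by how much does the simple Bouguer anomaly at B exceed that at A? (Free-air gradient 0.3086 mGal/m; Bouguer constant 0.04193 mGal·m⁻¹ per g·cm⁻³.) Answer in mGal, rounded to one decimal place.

75.9

Δg_SB(A) = 979186.31 − 979420.39 + 0.3086×768.4 − 0.04193×2.77×768.4 = -86.20 mGal
Δg_SB(B) = 979357.07 − 979420.39 + 0.3086×275.5 − 0.04193×2.77×275.5 = -10.30 mGal
Difference = -10.30 − (-86.20) = 75.90 mGal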